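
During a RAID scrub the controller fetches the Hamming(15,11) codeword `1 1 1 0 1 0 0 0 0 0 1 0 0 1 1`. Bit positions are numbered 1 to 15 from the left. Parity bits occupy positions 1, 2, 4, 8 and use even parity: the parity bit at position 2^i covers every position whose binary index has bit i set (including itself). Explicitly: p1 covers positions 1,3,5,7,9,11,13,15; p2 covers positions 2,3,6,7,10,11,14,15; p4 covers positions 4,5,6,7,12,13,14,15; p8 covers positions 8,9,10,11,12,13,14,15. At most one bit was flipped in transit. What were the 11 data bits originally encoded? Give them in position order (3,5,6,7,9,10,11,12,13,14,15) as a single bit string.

11000010010

s1: b1⊕b3⊕b5⊕b7⊕b9⊕b11⊕b13⊕b15 = 1⊕1⊕1⊕0⊕0⊕1⊕0⊕1 = 1
s2: b2⊕b3⊕b6⊕b7⊕b10⊕b11⊕b14⊕b15 = 1⊕1⊕0⊕0⊕0⊕1⊕1⊕1 = 1
s4: b4⊕b5⊕b6⊕b7⊕b12⊕b13⊕b14⊕b15 = 0⊕1⊕0⊕0⊕0⊕0⊕1⊕1 = 1
s8: b8⊕b9⊕b10⊕b11⊕b12⊕b13⊕b14⊕b15 = 0⊕0⊕0⊕1⊕0⊕0⊕1⊕1 = 1
Syndrome (s8...s1) = 1111 → position 15.
Flip bit 15: corrected codeword = 111010000010010
Data bits at positions 3,5,6,7,9,10,11,12,13,14,15: 11000010010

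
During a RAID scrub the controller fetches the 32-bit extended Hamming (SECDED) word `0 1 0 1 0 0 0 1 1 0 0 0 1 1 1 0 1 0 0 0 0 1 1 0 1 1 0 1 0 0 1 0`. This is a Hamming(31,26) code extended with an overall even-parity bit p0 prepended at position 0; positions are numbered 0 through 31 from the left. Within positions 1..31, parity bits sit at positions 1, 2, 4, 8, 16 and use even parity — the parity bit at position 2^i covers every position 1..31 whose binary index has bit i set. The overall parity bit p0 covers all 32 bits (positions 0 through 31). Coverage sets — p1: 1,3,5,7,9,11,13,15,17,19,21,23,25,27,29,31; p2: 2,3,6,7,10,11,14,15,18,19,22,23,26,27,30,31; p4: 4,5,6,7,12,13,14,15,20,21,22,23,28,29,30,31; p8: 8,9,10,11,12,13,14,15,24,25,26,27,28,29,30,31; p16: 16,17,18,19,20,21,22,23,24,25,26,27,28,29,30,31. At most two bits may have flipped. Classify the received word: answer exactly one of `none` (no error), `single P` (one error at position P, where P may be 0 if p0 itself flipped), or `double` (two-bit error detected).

s1: b1⊕b3⊕b5⊕b7⊕b9⊕b11⊕b13⊕b15⊕b17⊕b19⊕b21⊕b23⊕b25⊕b27⊕b29⊕b31 = 1⊕1⊕0⊕1⊕0⊕0⊕1⊕0⊕0⊕0⊕1⊕0⊕1⊕1⊕0⊕0 = 1
s2: b2⊕b3⊕b6⊕b7⊕b10⊕b11⊕b14⊕b15⊕b18⊕b19⊕b22⊕b23⊕b26⊕b27⊕b30⊕b31 = 0⊕1⊕0⊕1⊕0⊕0⊕1⊕0⊕0⊕0⊕1⊕0⊕0⊕1⊕1⊕0 = 0
s4: b4⊕b5⊕b6⊕b7⊕b12⊕b13⊕b14⊕b15⊕b20⊕b21⊕b22⊕b23⊕b28⊕b29⊕b30⊕b31 = 0⊕0⊕0⊕1⊕1⊕1⊕1⊕0⊕0⊕1⊕1⊕0⊕0⊕0⊕1⊕0 = 1
s8: b8⊕b9⊕b10⊕b11⊕b12⊕b13⊕b14⊕b15⊕b24⊕b25⊕b26⊕b27⊕b28⊕b29⊕b30⊕b31 = 1⊕0⊕0⊕0⊕1⊕1⊕1⊕0⊕1⊕1⊕0⊕1⊕0⊕0⊕1⊕0 = 0
s16: b16⊕b17⊕b18⊕b19⊕b20⊕b21⊕b22⊕b23⊕b24⊕b25⊕b26⊕b27⊕b28⊕b29⊕b30⊕b31 = 1⊕0⊕0⊕0⊕0⊕1⊕1⊕0⊕1⊕1⊕0⊕1⊕0⊕0⊕1⊕0 = 1
Syndrome (s16...s1) = 10101 → position 21.
Overall parity (XOR of all 32 bits, including p0): 0⊕1⊕0⊕1⊕0⊕0⊕0⊕1⊕1⊕0⊕0⊕0⊕1⊕1⊕1⊕0⊕1⊕0⊕0⊕0⊕0⊕1⊕1⊕0⊕1⊕1⊕0⊕1⊕0⊕0⊕1⊕0 = 0
Overall=0, syndrome position=21 → double-bit error detected (uncorrectable).

double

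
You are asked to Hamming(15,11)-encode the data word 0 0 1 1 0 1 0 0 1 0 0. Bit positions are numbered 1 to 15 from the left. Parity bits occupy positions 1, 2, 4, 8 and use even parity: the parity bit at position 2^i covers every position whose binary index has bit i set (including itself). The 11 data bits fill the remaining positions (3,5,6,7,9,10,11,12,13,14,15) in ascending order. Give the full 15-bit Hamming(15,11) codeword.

Place data bits at non-power-of-two positions: b3=0, b5=0, b6=1, b7=1, b9=0, b10=1, b11=0, b12=0, b13=1, b14=0, b15=0.
p1 = XOR of data positions {3,5,7,9,11,13,15} = 0⊕0⊕1⊕0⊕0⊕1⊕0 = 0
p2 = XOR of data positions {3,6,7,10,11,14,15} = 0⊕1⊕1⊕1⊕0⊕0⊕0 = 1
p4 = XOR of data positions {5,6,7,12,13,14,15} = 0⊕1⊕1⊕0⊕1⊕0⊕0 = 1
p8 = XOR of data positions {9,10,11,12,13,14,15} = 0⊕1⊕0⊕0⊕1⊕0⊕0 = 0
Codeword b1..b15 = 010101100100100

010101100100100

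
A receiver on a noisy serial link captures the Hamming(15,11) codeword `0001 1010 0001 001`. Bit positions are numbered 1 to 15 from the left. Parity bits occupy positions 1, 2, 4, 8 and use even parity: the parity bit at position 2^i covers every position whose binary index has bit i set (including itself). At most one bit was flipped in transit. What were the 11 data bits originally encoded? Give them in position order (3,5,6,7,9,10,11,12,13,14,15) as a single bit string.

s1: b1⊕b3⊕b5⊕b7⊕b9⊕b11⊕b13⊕b15 = 0⊕0⊕1⊕1⊕0⊕0⊕0⊕1 = 1
s2: b2⊕b3⊕b6⊕b7⊕b10⊕b11⊕b14⊕b15 = 0⊕0⊕0⊕1⊕0⊕0⊕0⊕1 = 0
s4: b4⊕b5⊕b6⊕b7⊕b12⊕b13⊕b14⊕b15 = 1⊕1⊕0⊕1⊕1⊕0⊕0⊕1 = 1
s8: b8⊕b9⊕b10⊕b11⊕b12⊕b13⊕b14⊕b15 = 0⊕0⊕0⊕0⊕1⊕0⊕0⊕1 = 0
Syndrome (s8...s1) = 0101 → position 5.
Flip bit 5: corrected codeword = 000100100001001
Data bits at positions 3,5,6,7,9,10,11,12,13,14,15: 00010001001

00010001001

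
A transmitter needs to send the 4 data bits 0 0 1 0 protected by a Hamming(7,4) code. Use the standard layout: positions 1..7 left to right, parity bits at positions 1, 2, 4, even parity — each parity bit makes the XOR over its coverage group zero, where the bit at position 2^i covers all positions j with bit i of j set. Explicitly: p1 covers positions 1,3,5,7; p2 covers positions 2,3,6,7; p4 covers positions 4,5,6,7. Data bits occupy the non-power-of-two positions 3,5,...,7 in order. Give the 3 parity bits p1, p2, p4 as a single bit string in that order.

Place data bits at non-power-of-two positions: b3=0, b5=0, b6=1, b7=0.
p1 = XOR of data positions {3,5,7} = 0⊕0⊕0 = 0
p2 = XOR of data positions {3,6,7} = 0⊕1⊕0 = 1
p4 = XOR of data positions {5,6,7} = 0⊕1⊕0 = 1
Parity bits p1,p2,p4 = 011

011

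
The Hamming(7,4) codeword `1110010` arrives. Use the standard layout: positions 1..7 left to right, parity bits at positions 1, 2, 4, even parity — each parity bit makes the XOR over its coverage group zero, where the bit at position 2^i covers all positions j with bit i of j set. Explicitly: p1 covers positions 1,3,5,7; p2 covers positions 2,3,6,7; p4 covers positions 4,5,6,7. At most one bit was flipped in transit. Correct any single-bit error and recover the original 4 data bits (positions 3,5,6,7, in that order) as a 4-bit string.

1000

s1: b1⊕b3⊕b5⊕b7 = 1⊕1⊕0⊕0 = 0
s2: b2⊕b3⊕b6⊕b7 = 1⊕1⊕1⊕0 = 1
s4: b4⊕b5⊕b6⊕b7 = 0⊕0⊕1⊕0 = 1
Syndrome (s4...s1) = 110 → position 6.
Flip bit 6: corrected codeword = 1110000
Data bits at positions 3,5,6,7: 1000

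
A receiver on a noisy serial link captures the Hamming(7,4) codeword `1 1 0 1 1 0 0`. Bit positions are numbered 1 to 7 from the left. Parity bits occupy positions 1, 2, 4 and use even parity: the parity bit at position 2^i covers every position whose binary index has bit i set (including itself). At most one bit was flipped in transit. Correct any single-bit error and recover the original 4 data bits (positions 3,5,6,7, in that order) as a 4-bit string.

0100

s1: b1⊕b3⊕b5⊕b7 = 1⊕0⊕1⊕0 = 0
s2: b2⊕b3⊕b6⊕b7 = 1⊕0⊕0⊕0 = 1
s4: b4⊕b5⊕b6⊕b7 = 1⊕1⊕0⊕0 = 0
Syndrome (s4...s1) = 010 → position 2.
Flip bit 2: corrected codeword = 1001100
Data bits at positions 3,5,6,7: 0100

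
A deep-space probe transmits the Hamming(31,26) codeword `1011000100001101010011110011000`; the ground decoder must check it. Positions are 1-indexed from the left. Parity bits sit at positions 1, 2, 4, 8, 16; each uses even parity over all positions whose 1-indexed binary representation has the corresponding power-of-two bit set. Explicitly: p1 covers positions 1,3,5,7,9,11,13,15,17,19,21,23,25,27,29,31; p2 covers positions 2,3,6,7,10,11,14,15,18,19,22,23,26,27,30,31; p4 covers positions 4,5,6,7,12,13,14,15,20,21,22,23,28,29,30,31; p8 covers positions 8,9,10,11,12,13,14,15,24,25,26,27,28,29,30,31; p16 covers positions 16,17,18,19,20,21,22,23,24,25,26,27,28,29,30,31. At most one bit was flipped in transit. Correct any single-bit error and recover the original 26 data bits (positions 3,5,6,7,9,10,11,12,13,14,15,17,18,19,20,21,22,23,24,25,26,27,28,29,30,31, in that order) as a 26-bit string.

s1: b1⊕b3⊕b5⊕b7⊕b9⊕b11⊕b13⊕b15⊕b17⊕b19⊕b21⊕b23⊕b25⊕b27⊕b29⊕b31 = 1⊕1⊕0⊕0⊕0⊕0⊕1⊕0⊕0⊕0⊕1⊕1⊕0⊕1⊕0⊕0 = 0
s2: b2⊕b3⊕b6⊕b7⊕b10⊕b11⊕b14⊕b15⊕b18⊕b19⊕b22⊕b23⊕b26⊕b27⊕b30⊕b31 = 0⊕1⊕0⊕0⊕0⊕0⊕1⊕0⊕1⊕0⊕1⊕1⊕0⊕1⊕0⊕0 = 0
s4: b4⊕b5⊕b6⊕b7⊕b12⊕b13⊕b14⊕b15⊕b20⊕b21⊕b22⊕b23⊕b28⊕b29⊕b30⊕b31 = 1⊕0⊕0⊕0⊕0⊕1⊕1⊕0⊕0⊕1⊕1⊕1⊕1⊕0⊕0⊕0 = 1
s8: b8⊕b9⊕b10⊕b11⊕b12⊕b13⊕b14⊕b15⊕b24⊕b25⊕b26⊕b27⊕b28⊕b29⊕b30⊕b31 = 1⊕0⊕0⊕0⊕0⊕1⊕1⊕0⊕1⊕0⊕0⊕1⊕1⊕0⊕0⊕0 = 0
s16: b16⊕b17⊕b18⊕b19⊕b20⊕b21⊕b22⊕b23⊕b24⊕b25⊕b26⊕b27⊕b28⊕b29⊕b30⊕b31 = 1⊕0⊕1⊕0⊕0⊕1⊕1⊕1⊕1⊕0⊕0⊕1⊕1⊕0⊕0⊕0 = 0
Syndrome (s16...s1) = 00100 → position 4.
Flip bit 4: corrected codeword = 1010000100001101010011110011000
Data bits at positions 3,5,6,7,9,10,11,12,13,14,15,17,18,19,20,21,22,23,24,25,26,27,28,29,30,31: 10000000110010011110011000

10000000110010011110011000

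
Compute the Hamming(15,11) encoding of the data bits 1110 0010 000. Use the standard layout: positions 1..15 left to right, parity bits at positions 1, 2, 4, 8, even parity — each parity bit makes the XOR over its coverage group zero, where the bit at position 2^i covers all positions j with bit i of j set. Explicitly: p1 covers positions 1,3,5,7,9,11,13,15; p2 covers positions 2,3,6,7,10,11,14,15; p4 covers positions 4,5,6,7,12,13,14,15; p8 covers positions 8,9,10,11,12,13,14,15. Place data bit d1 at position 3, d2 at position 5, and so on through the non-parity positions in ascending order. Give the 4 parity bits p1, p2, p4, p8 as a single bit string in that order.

Place data bits at non-power-of-two positions: b3=1, b5=1, b6=1, b7=0, b9=0, b10=0, b11=1, b12=0, b13=0, b14=0, b15=0.
p1 = XOR of data positions {3,5,7,9,11,13,15} = 1⊕1⊕0⊕0⊕1⊕0⊕0 = 1
p2 = XOR of data positions {3,6,7,10,11,14,15} = 1⊕1⊕0⊕0⊕1⊕0⊕0 = 1
p4 = XOR of data positions {5,6,7,12,13,14,15} = 1⊕1⊕0⊕0⊕0⊕0⊕0 = 0
p8 = XOR of data positions {9,10,11,12,13,14,15} = 0⊕0⊕1⊕0⊕0⊕0⊕0 = 1
Parity bits p1,p2,p4,p8 = 1101

1101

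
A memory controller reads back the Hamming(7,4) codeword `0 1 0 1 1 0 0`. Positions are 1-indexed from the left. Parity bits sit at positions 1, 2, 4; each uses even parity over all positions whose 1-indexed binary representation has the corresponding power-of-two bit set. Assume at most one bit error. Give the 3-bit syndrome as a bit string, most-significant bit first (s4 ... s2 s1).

s1: b1⊕b3⊕b5⊕b7 = 0⊕0⊕1⊕0 = 1
s2: b2⊕b3⊕b6⊕b7 = 1⊕0⊕0⊕0 = 1
s4: b4⊕b5⊕b6⊕b7 = 1⊕1⊕0⊕0 = 0
Syndrome (s4...s1) = 011 → position 3.

011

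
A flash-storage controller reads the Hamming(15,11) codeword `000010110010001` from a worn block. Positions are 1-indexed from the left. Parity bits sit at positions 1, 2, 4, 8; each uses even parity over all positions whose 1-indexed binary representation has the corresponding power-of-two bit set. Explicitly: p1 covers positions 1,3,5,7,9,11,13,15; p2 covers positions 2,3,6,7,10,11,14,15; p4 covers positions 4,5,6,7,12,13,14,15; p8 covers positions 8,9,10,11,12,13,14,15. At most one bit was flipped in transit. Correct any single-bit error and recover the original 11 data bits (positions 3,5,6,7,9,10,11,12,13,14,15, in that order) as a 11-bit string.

s1: b1⊕b3⊕b5⊕b7⊕b9⊕b11⊕b13⊕b15 = 0⊕0⊕1⊕1⊕0⊕1⊕0⊕1 = 0
s2: b2⊕b3⊕b6⊕b7⊕b10⊕b11⊕b14⊕b15 = 0⊕0⊕0⊕1⊕0⊕1⊕0⊕1 = 1
s4: b4⊕b5⊕b6⊕b7⊕b12⊕b13⊕b14⊕b15 = 0⊕1⊕0⊕1⊕0⊕0⊕0⊕1 = 1
s8: b8⊕b9⊕b10⊕b11⊕b12⊕b13⊕b14⊕b15 = 1⊕0⊕0⊕1⊕0⊕0⊕0⊕1 = 1
Syndrome (s8...s1) = 1110 → position 14.
Flip bit 14: corrected codeword = 000010110010011
Data bits at positions 3,5,6,7,9,10,11,12,13,14,15: 01010010011

01010010011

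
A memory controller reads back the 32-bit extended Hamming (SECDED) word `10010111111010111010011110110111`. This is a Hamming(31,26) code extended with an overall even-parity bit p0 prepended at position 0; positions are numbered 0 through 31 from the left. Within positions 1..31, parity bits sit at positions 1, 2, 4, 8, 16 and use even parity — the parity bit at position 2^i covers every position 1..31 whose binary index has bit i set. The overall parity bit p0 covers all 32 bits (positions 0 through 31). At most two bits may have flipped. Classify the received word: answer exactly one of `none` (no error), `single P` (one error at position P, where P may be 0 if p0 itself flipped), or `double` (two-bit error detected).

s1: b1⊕b3⊕b5⊕b7⊕b9⊕b11⊕b13⊕b15⊕b17⊕b19⊕b21⊕b23⊕b25⊕b27⊕b29⊕b31 = 0⊕1⊕1⊕1⊕1⊕0⊕0⊕1⊕0⊕0⊕1⊕1⊕0⊕1⊕1⊕1 = 0
s2: b2⊕b3⊕b6⊕b7⊕b10⊕b11⊕b14⊕b15⊕b18⊕b19⊕b22⊕b23⊕b26⊕b27⊕b30⊕b31 = 0⊕1⊕1⊕1⊕1⊕0⊕1⊕1⊕1⊕0⊕1⊕1⊕1⊕1⊕1⊕1 = 1
s4: b4⊕b5⊕b6⊕b7⊕b12⊕b13⊕b14⊕b15⊕b20⊕b21⊕b22⊕b23⊕b28⊕b29⊕b30⊕b31 = 0⊕1⊕1⊕1⊕1⊕0⊕1⊕1⊕0⊕1⊕1⊕1⊕0⊕1⊕1⊕1 = 0
s8: b8⊕b9⊕b10⊕b11⊕b12⊕b13⊕b14⊕b15⊕b24⊕b25⊕b26⊕b27⊕b28⊕b29⊕b30⊕b31 = 1⊕1⊕1⊕0⊕1⊕0⊕1⊕1⊕1⊕0⊕1⊕1⊕0⊕1⊕1⊕1 = 0
s16: b16⊕b17⊕b18⊕b19⊕b20⊕b21⊕b22⊕b23⊕b24⊕b25⊕b26⊕b27⊕b28⊕b29⊕b30⊕b31 = 1⊕0⊕1⊕0⊕0⊕1⊕1⊕1⊕1⊕0⊕1⊕1⊕0⊕1⊕1⊕1 = 1
Syndrome (s16...s1) = 10010 → position 18.
Overall parity (XOR of all 32 bits, including p0): 1⊕0⊕0⊕1⊕0⊕1⊕1⊕1⊕1⊕1⊕1⊕0⊕1⊕0⊕1⊕1⊕1⊕0⊕1⊕0⊕0⊕1⊕1⊕1⊕1⊕0⊕1⊕1⊕0⊕1⊕1⊕1 = 0
Overall=0, syndrome position=18 → double-bit error detected (uncorrectable).

double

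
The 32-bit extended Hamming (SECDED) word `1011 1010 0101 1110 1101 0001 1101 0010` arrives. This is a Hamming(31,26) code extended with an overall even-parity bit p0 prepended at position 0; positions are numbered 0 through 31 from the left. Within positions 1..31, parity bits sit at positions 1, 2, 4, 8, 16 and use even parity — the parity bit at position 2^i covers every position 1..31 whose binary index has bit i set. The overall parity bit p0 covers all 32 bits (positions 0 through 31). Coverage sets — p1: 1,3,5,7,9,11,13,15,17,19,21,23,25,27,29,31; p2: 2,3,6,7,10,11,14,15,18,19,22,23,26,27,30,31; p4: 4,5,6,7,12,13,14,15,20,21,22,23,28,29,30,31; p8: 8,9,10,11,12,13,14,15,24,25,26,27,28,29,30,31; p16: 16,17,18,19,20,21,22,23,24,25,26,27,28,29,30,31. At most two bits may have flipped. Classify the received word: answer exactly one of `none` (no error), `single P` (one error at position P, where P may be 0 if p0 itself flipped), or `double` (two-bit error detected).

double

s1: b1⊕b3⊕b5⊕b7⊕b9⊕b11⊕b13⊕b15⊕b17⊕b19⊕b21⊕b23⊕b25⊕b27⊕b29⊕b31 = 0⊕1⊕0⊕0⊕1⊕1⊕1⊕0⊕1⊕1⊕0⊕1⊕1⊕1⊕0⊕0 = 1
s2: b2⊕b3⊕b6⊕b7⊕b10⊕b11⊕b14⊕b15⊕b18⊕b19⊕b22⊕b23⊕b26⊕b27⊕b30⊕b31 = 1⊕1⊕1⊕0⊕0⊕1⊕1⊕0⊕0⊕1⊕0⊕1⊕0⊕1⊕1⊕0 = 1
s4: b4⊕b5⊕b6⊕b7⊕b12⊕b13⊕b14⊕b15⊕b20⊕b21⊕b22⊕b23⊕b28⊕b29⊕b30⊕b31 = 1⊕0⊕1⊕0⊕1⊕1⊕1⊕0⊕0⊕0⊕0⊕1⊕0⊕0⊕1⊕0 = 1
s8: b8⊕b9⊕b10⊕b11⊕b12⊕b13⊕b14⊕b15⊕b24⊕b25⊕b26⊕b27⊕b28⊕b29⊕b30⊕b31 = 0⊕1⊕0⊕1⊕1⊕1⊕1⊕0⊕1⊕1⊕0⊕1⊕0⊕0⊕1⊕0 = 1
s16: b16⊕b17⊕b18⊕b19⊕b20⊕b21⊕b22⊕b23⊕b24⊕b25⊕b26⊕b27⊕b28⊕b29⊕b30⊕b31 = 1⊕1⊕0⊕1⊕0⊕0⊕0⊕1⊕1⊕1⊕0⊕1⊕0⊕0⊕1⊕0 = 0
Syndrome (s16...s1) = 01111 → position 15.
Overall parity (XOR of all 32 bits, including p0): 1⊕0⊕1⊕1⊕1⊕0⊕1⊕0⊕0⊕1⊕0⊕1⊕1⊕1⊕1⊕0⊕1⊕1⊕0⊕1⊕0⊕0⊕0⊕1⊕1⊕1⊕0⊕1⊕0⊕0⊕1⊕0 = 0
Overall=0, syndrome position=15 → double-bit error detected (uncorrectable).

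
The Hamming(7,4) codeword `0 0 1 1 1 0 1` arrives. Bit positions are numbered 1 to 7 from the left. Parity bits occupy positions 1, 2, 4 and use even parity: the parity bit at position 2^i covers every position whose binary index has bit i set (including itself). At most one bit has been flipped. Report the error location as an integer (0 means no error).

s1: b1⊕b3⊕b5⊕b7 = 0⊕1⊕1⊕1 = 1
s2: b2⊕b3⊕b6⊕b7 = 0⊕1⊕0⊕1 = 0
s4: b4⊕b5⊕b6⊕b7 = 1⊕1⊕0⊕1 = 1
Syndrome (s4...s1) = 101 → position 5.

5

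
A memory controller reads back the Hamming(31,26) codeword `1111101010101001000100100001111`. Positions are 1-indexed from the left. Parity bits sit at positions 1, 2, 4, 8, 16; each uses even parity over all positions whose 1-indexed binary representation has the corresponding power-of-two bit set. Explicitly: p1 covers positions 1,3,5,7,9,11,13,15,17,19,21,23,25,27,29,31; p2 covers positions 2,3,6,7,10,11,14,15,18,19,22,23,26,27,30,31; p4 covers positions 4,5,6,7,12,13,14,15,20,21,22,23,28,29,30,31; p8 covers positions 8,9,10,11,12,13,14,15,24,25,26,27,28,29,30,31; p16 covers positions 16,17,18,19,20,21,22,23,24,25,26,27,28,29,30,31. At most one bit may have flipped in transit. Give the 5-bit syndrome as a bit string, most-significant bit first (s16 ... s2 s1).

11010

s1: b1⊕b3⊕b5⊕b7⊕b9⊕b11⊕b13⊕b15⊕b17⊕b19⊕b21⊕b23⊕b25⊕b27⊕b29⊕b31 = 1⊕1⊕1⊕1⊕1⊕1⊕1⊕0⊕0⊕0⊕0⊕1⊕0⊕0⊕1⊕1 = 0
s2: b2⊕b3⊕b6⊕b7⊕b10⊕b11⊕b14⊕b15⊕b18⊕b19⊕b22⊕b23⊕b26⊕b27⊕b30⊕b31 = 1⊕1⊕0⊕1⊕0⊕1⊕0⊕0⊕0⊕0⊕0⊕1⊕0⊕0⊕1⊕1 = 1
s4: b4⊕b5⊕b6⊕b7⊕b12⊕b13⊕b14⊕b15⊕b20⊕b21⊕b22⊕b23⊕b28⊕b29⊕b30⊕b31 = 1⊕1⊕0⊕1⊕0⊕1⊕0⊕0⊕1⊕0⊕0⊕1⊕1⊕1⊕1⊕1 = 0
s8: b8⊕b9⊕b10⊕b11⊕b12⊕b13⊕b14⊕b15⊕b24⊕b25⊕b26⊕b27⊕b28⊕b29⊕b30⊕b31 = 0⊕1⊕0⊕1⊕0⊕1⊕0⊕0⊕0⊕0⊕0⊕0⊕1⊕1⊕1⊕1 = 1
s16: b16⊕b17⊕b18⊕b19⊕b20⊕b21⊕b22⊕b23⊕b24⊕b25⊕b26⊕b27⊕b28⊕b29⊕b30⊕b31 = 1⊕0⊕0⊕0⊕1⊕0⊕0⊕1⊕0⊕0⊕0⊕0⊕1⊕1⊕1⊕1 = 1
Syndrome (s16...s1) = 11010 → position 26.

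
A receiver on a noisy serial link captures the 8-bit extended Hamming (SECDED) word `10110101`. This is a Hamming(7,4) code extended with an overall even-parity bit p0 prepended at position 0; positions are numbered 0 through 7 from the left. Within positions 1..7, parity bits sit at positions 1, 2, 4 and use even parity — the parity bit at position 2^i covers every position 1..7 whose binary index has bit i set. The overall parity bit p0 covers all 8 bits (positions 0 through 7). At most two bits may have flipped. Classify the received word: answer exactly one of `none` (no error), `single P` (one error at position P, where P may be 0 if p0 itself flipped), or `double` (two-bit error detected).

s1: b1⊕b3⊕b5⊕b7 = 0⊕1⊕1⊕1 = 1
s2: b2⊕b3⊕b6⊕b7 = 1⊕1⊕0⊕1 = 1
s4: b4⊕b5⊕b6⊕b7 = 0⊕1⊕0⊕1 = 0
Syndrome (s4...s1) = 011 → position 3.
Overall parity (XOR of all 8 bits, including p0): 1⊕0⊕1⊕1⊕0⊕1⊕0⊕1 = 1
Overall=1, syndrome position=3 → single-bit error at position 3.

single 3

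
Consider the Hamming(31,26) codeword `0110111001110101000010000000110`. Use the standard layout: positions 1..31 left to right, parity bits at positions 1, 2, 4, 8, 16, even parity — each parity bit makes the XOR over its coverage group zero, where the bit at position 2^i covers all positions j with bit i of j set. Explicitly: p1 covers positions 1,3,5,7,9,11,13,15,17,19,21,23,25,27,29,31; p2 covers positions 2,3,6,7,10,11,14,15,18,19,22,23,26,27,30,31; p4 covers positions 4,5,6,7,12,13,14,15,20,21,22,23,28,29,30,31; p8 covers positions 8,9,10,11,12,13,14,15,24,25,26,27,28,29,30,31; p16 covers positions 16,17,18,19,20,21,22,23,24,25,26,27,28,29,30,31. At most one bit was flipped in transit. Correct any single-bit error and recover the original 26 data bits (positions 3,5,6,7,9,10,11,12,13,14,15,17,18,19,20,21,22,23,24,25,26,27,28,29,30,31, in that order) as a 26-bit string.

s1: b1⊕b3⊕b5⊕b7⊕b9⊕b11⊕b13⊕b15⊕b17⊕b19⊕b21⊕b23⊕b25⊕b27⊕b29⊕b31 = 0⊕1⊕1⊕1⊕0⊕1⊕0⊕0⊕0⊕0⊕1⊕0⊕0⊕0⊕1⊕0 = 0
s2: b2⊕b3⊕b6⊕b7⊕b10⊕b11⊕b14⊕b15⊕b18⊕b19⊕b22⊕b23⊕b26⊕b27⊕b30⊕b31 = 1⊕1⊕1⊕1⊕1⊕1⊕1⊕0⊕0⊕0⊕0⊕0⊕0⊕0⊕1⊕0 = 0
s4: b4⊕b5⊕b6⊕b7⊕b12⊕b13⊕b14⊕b15⊕b20⊕b21⊕b22⊕b23⊕b28⊕b29⊕b30⊕b31 = 0⊕1⊕1⊕1⊕1⊕0⊕1⊕0⊕0⊕1⊕0⊕0⊕0⊕1⊕1⊕0 = 0
s8: b8⊕b9⊕b10⊕b11⊕b12⊕b13⊕b14⊕b15⊕b24⊕b25⊕b26⊕b27⊕b28⊕b29⊕b30⊕b31 = 0⊕0⊕1⊕1⊕1⊕0⊕1⊕0⊕0⊕0⊕0⊕0⊕0⊕1⊕1⊕0 = 0
s16: b16⊕b17⊕b18⊕b19⊕b20⊕b21⊕b22⊕b23⊕b24⊕b25⊕b26⊕b27⊕b28⊕b29⊕b30⊕b31 = 1⊕0⊕0⊕0⊕0⊕1⊕0⊕0⊕0⊕0⊕0⊕0⊕0⊕1⊕1⊕0 = 0
Syndrome (s16...s1) = 00000 → position 0 (no error).
No correction needed.
Data bits at positions 3,5,6,7,9,10,11,12,13,14,15,17,18,19,20,21,22,23,24,25,26,27,28,29,30,31: 11110111010000010000000110

11110111010000010000000110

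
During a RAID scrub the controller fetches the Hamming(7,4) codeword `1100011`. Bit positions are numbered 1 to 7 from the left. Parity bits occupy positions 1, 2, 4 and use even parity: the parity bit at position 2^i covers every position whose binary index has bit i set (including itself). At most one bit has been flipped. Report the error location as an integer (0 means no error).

2

s1: b1⊕b3⊕b5⊕b7 = 1⊕0⊕0⊕1 = 0
s2: b2⊕b3⊕b6⊕b7 = 1⊕0⊕1⊕1 = 1
s4: b4⊕b5⊕b6⊕b7 = 0⊕0⊕1⊕1 = 0
Syndrome (s4...s1) = 010 → position 2.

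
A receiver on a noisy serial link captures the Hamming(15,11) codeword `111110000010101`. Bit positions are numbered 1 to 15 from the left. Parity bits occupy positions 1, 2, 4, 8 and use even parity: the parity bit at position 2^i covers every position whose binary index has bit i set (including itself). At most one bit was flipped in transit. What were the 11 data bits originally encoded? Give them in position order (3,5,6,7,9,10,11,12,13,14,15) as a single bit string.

s1: b1⊕b3⊕b5⊕b7⊕b9⊕b11⊕b13⊕b15 = 1⊕1⊕1⊕0⊕0⊕1⊕1⊕1 = 0
s2: b2⊕b3⊕b6⊕b7⊕b10⊕b11⊕b14⊕b15 = 1⊕1⊕0⊕0⊕0⊕1⊕0⊕1 = 0
s4: b4⊕b5⊕b6⊕b7⊕b12⊕b13⊕b14⊕b15 = 1⊕1⊕0⊕0⊕0⊕1⊕0⊕1 = 0
s8: b8⊕b9⊕b10⊕b11⊕b12⊕b13⊕b14⊕b15 = 0⊕0⊕0⊕1⊕0⊕1⊕0⊕1 = 1
Syndrome (s8...s1) = 1000 → position 8.
Flip bit 8: corrected codeword = 111110010010101
Data bits at positions 3,5,6,7,9,10,11,12,13,14,15: 11000010101

11000010101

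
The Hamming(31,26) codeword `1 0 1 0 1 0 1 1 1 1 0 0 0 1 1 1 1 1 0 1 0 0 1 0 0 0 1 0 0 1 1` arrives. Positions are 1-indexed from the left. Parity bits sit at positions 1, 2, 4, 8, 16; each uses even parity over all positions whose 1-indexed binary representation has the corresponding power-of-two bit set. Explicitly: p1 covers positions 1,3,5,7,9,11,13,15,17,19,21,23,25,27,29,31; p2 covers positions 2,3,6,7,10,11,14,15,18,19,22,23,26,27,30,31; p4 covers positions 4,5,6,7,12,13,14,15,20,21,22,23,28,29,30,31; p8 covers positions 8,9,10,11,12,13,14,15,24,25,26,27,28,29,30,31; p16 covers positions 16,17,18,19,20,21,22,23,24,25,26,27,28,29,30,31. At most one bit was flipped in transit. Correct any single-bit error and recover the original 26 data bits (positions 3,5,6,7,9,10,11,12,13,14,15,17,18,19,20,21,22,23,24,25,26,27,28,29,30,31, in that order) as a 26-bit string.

11011100011110100100010011

s1: b1⊕b3⊕b5⊕b7⊕b9⊕b11⊕b13⊕b15⊕b17⊕b19⊕b21⊕b23⊕b25⊕b27⊕b29⊕b31 = 1⊕1⊕1⊕1⊕1⊕0⊕0⊕1⊕1⊕0⊕0⊕1⊕0⊕1⊕0⊕1 = 0
s2: b2⊕b3⊕b6⊕b7⊕b10⊕b11⊕b14⊕b15⊕b18⊕b19⊕b22⊕b23⊕b26⊕b27⊕b30⊕b31 = 0⊕1⊕0⊕1⊕1⊕0⊕1⊕1⊕1⊕0⊕0⊕1⊕0⊕1⊕1⊕1 = 0
s4: b4⊕b5⊕b6⊕b7⊕b12⊕b13⊕b14⊕b15⊕b20⊕b21⊕b22⊕b23⊕b28⊕b29⊕b30⊕b31 = 0⊕1⊕0⊕1⊕0⊕0⊕1⊕1⊕1⊕0⊕0⊕1⊕0⊕0⊕1⊕1 = 0
s8: b8⊕b9⊕b10⊕b11⊕b12⊕b13⊕b14⊕b15⊕b24⊕b25⊕b26⊕b27⊕b28⊕b29⊕b30⊕b31 = 1⊕1⊕1⊕0⊕0⊕0⊕1⊕1⊕0⊕0⊕0⊕1⊕0⊕0⊕1⊕1 = 0
s16: b16⊕b17⊕b18⊕b19⊕b20⊕b21⊕b22⊕b23⊕b24⊕b25⊕b26⊕b27⊕b28⊕b29⊕b30⊕b31 = 1⊕1⊕1⊕0⊕1⊕0⊕0⊕1⊕0⊕0⊕0⊕1⊕0⊕0⊕1⊕1 = 0
Syndrome (s16...s1) = 00000 → position 0 (no error).
No correction needed.
Data bits at positions 3,5,6,7,9,10,11,12,13,14,15,17,18,19,20,21,22,23,24,25,26,27,28,29,30,31: 11011100011110100100010011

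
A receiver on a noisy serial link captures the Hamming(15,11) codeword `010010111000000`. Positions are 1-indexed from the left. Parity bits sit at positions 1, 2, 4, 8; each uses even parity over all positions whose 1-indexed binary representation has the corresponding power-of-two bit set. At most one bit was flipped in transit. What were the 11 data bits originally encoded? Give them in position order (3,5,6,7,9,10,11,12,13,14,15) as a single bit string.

s1: b1⊕b3⊕b5⊕b7⊕b9⊕b11⊕b13⊕b15 = 0⊕0⊕1⊕1⊕1⊕0⊕0⊕0 = 1
s2: b2⊕b3⊕b6⊕b7⊕b10⊕b11⊕b14⊕b15 = 1⊕0⊕0⊕1⊕0⊕0⊕0⊕0 = 0
s4: b4⊕b5⊕b6⊕b7⊕b12⊕b13⊕b14⊕b15 = 0⊕1⊕0⊕1⊕0⊕0⊕0⊕0 = 0
s8: b8⊕b9⊕b10⊕b11⊕b12⊕b13⊕b14⊕b15 = 1⊕1⊕0⊕0⊕0⊕0⊕0⊕0 = 0
Syndrome (s8...s1) = 0001 → position 1.
Flip bit 1: corrected codeword = 110010111000000
Data bits at positions 3,5,6,7,9,10,11,12,13,14,15: 01011000000

01011000000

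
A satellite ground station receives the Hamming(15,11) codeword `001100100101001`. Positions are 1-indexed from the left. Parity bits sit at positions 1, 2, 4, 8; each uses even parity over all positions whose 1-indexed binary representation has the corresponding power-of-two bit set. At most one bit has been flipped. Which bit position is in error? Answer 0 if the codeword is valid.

s1: b1⊕b3⊕b5⊕b7⊕b9⊕b11⊕b13⊕b15 = 0⊕1⊕0⊕1⊕0⊕0⊕0⊕1 = 1
s2: b2⊕b3⊕b6⊕b7⊕b10⊕b11⊕b14⊕b15 = 0⊕1⊕0⊕1⊕1⊕0⊕0⊕1 = 0
s4: b4⊕b5⊕b6⊕b7⊕b12⊕b13⊕b14⊕b15 = 1⊕0⊕0⊕1⊕1⊕0⊕0⊕1 = 0
s8: b8⊕b9⊕b10⊕b11⊕b12⊕b13⊕b14⊕b15 = 0⊕0⊕1⊕0⊕1⊕0⊕0⊕1 = 1
Syndrome (s8...s1) = 1001 → position 9.

9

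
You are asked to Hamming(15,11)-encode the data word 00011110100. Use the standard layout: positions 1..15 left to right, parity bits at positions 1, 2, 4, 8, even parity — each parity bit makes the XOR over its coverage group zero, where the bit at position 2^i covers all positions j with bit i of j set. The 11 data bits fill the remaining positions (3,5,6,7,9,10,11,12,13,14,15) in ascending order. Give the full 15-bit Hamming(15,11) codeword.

Place data bits at non-power-of-two positions: b3=0, b5=0, b6=0, b7=1, b9=1, b10=1, b11=1, b12=0, b13=1, b14=0, b15=0.
p1 = XOR of data positions {3,5,7,9,11,13,15} = 0⊕0⊕1⊕1⊕1⊕1⊕0 = 0
p2 = XOR of data positions {3,6,7,10,11,14,15} = 0⊕0⊕1⊕1⊕1⊕0⊕0 = 1
p4 = XOR of data positions {5,6,7,12,13,14,15} = 0⊕0⊕1⊕0⊕1⊕0⊕0 = 0
p8 = XOR of data positions {9,10,11,12,13,14,15} = 1⊕1⊕1⊕0⊕1⊕0⊕0 = 0
Codeword b1..b15 = 010000101110100

010000101110100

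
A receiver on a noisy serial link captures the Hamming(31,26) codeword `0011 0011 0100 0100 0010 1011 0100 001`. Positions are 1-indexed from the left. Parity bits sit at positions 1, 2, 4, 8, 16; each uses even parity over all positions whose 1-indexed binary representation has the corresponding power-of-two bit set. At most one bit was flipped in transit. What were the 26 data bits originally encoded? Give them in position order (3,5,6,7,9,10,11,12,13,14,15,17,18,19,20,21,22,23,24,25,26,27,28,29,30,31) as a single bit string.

s1: b1⊕b3⊕b5⊕b7⊕b9⊕b11⊕b13⊕b15⊕b17⊕b19⊕b21⊕b23⊕b25⊕b27⊕b29⊕b31 = 0⊕1⊕0⊕1⊕0⊕0⊕0⊕0⊕0⊕1⊕1⊕1⊕0⊕0⊕0⊕1 = 0
s2: b2⊕b3⊕b6⊕b7⊕b10⊕b11⊕b14⊕b15⊕b18⊕b19⊕b22⊕b23⊕b26⊕b27⊕b30⊕b31 = 0⊕1⊕0⊕1⊕1⊕0⊕1⊕0⊕0⊕1⊕0⊕1⊕1⊕0⊕0⊕1 = 0
s4: b4⊕b5⊕b6⊕b7⊕b12⊕b13⊕b14⊕b15⊕b20⊕b21⊕b22⊕b23⊕b28⊕b29⊕b30⊕b31 = 1⊕0⊕0⊕1⊕0⊕0⊕1⊕0⊕0⊕1⊕0⊕1⊕0⊕0⊕0⊕1 = 0
s8: b8⊕b9⊕b10⊕b11⊕b12⊕b13⊕b14⊕b15⊕b24⊕b25⊕b26⊕b27⊕b28⊕b29⊕b30⊕b31 = 1⊕0⊕1⊕0⊕0⊕0⊕1⊕0⊕1⊕0⊕1⊕0⊕0⊕0⊕0⊕1 = 0
s16: b16⊕b17⊕b18⊕b19⊕b20⊕b21⊕b22⊕b23⊕b24⊕b25⊕b26⊕b27⊕b28⊕b29⊕b30⊕b31 = 0⊕0⊕0⊕1⊕0⊕1⊕0⊕1⊕1⊕0⊕1⊕0⊕0⊕0⊕0⊕1 = 0
Syndrome (s16...s1) = 00000 → position 0 (no error).
No correction needed.
Data bits at positions 3,5,6,7,9,10,11,12,13,14,15,17,18,19,20,21,22,23,24,25,26,27,28,29,30,31: 10010100010001010110100001

10010100010001010110100001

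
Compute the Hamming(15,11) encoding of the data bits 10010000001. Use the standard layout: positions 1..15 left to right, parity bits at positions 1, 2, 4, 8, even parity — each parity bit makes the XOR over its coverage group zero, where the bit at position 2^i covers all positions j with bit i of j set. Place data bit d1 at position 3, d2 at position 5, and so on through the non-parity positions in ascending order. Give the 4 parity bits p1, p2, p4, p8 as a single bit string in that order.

1101

Place data bits at non-power-of-two positions: b3=1, b5=0, b6=0, b7=1, b9=0, b10=0, b11=0, b12=0, b13=0, b14=0, b15=1.
p1 = XOR of data positions {3,5,7,9,11,13,15} = 1⊕0⊕1⊕0⊕0⊕0⊕1 = 1
p2 = XOR of data positions {3,6,7,10,11,14,15} = 1⊕0⊕1⊕0⊕0⊕0⊕1 = 1
p4 = XOR of data positions {5,6,7,12,13,14,15} = 0⊕0⊕1⊕0⊕0⊕0⊕1 = 0
p8 = XOR of data positions {9,10,11,12,13,14,15} = 0⊕0⊕0⊕0⊕0⊕0⊕1 = 1
Parity bits p1,p2,p4,p8 = 1101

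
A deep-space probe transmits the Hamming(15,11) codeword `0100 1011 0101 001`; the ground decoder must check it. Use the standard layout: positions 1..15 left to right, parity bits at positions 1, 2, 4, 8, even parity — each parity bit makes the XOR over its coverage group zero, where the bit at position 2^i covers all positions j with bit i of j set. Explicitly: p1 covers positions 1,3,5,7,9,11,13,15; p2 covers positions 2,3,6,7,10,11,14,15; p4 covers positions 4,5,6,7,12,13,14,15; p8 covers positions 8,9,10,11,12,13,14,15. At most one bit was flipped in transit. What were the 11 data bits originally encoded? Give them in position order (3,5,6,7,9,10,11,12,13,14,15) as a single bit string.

01010101001

s1: b1⊕b3⊕b5⊕b7⊕b9⊕b11⊕b13⊕b15 = 0⊕0⊕1⊕1⊕0⊕0⊕0⊕1 = 1
s2: b2⊕b3⊕b6⊕b7⊕b10⊕b11⊕b14⊕b15 = 1⊕0⊕0⊕1⊕1⊕0⊕0⊕1 = 0
s4: b4⊕b5⊕b6⊕b7⊕b12⊕b13⊕b14⊕b15 = 0⊕1⊕0⊕1⊕1⊕0⊕0⊕1 = 0
s8: b8⊕b9⊕b10⊕b11⊕b12⊕b13⊕b14⊕b15 = 1⊕0⊕1⊕0⊕1⊕0⊕0⊕1 = 0
Syndrome (s8...s1) = 0001 → position 1.
Flip bit 1: corrected codeword = 110010110101001
Data bits at positions 3,5,6,7,9,10,11,12,13,14,15: 01010101001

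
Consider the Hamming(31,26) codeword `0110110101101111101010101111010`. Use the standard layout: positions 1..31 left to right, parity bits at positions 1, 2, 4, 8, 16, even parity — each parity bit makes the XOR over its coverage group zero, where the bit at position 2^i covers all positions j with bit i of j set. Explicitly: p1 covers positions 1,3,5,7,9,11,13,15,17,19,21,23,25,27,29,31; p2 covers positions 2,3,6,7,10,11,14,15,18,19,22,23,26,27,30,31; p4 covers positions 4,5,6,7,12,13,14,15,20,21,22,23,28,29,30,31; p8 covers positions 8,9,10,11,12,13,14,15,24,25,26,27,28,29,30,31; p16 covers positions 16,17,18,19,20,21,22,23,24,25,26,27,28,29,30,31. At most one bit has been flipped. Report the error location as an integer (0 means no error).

s1: b1⊕b3⊕b5⊕b7⊕b9⊕b11⊕b13⊕b15⊕b17⊕b19⊕b21⊕b23⊕b25⊕b27⊕b29⊕b31 = 0⊕1⊕1⊕0⊕0⊕1⊕1⊕1⊕1⊕1⊕1⊕1⊕1⊕1⊕0⊕0 = 1
s2: b2⊕b3⊕b6⊕b7⊕b10⊕b11⊕b14⊕b15⊕b18⊕b19⊕b22⊕b23⊕b26⊕b27⊕b30⊕b31 = 1⊕1⊕1⊕0⊕1⊕1⊕1⊕1⊕0⊕1⊕0⊕1⊕1⊕1⊕1⊕0 = 0
s4: b4⊕b5⊕b6⊕b7⊕b12⊕b13⊕b14⊕b15⊕b20⊕b21⊕b22⊕b23⊕b28⊕b29⊕b30⊕b31 = 0⊕1⊕1⊕0⊕0⊕1⊕1⊕1⊕0⊕1⊕0⊕1⊕1⊕0⊕1⊕0 = 1
s8: b8⊕b9⊕b10⊕b11⊕b12⊕b13⊕b14⊕b15⊕b24⊕b25⊕b26⊕b27⊕b28⊕b29⊕b30⊕b31 = 1⊕0⊕1⊕1⊕0⊕1⊕1⊕1⊕0⊕1⊕1⊕1⊕1⊕0⊕1⊕0 = 1
s16: b16⊕b17⊕b18⊕b19⊕b20⊕b21⊕b22⊕b23⊕b24⊕b25⊕b26⊕b27⊕b28⊕b29⊕b30⊕b31 = 1⊕1⊕0⊕1⊕0⊕1⊕0⊕1⊕0⊕1⊕1⊕1⊕1⊕0⊕1⊕0 = 0
Syndrome (s16...s1) = 01101 → position 13.

13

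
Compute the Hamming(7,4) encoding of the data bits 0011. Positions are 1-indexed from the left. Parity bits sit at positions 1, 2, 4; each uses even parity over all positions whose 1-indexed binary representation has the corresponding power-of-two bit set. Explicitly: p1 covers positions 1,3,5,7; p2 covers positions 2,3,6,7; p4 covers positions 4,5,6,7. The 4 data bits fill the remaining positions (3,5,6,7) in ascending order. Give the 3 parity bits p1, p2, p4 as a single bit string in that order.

100

Place data bits at non-power-of-two positions: b3=0, b5=0, b6=1, b7=1.
p1 = XOR of data positions {3,5,7} = 0⊕0⊕1 = 1
p2 = XOR of data positions {3,6,7} = 0⊕1⊕1 = 0
p4 = XOR of data positions {5,6,7} = 0⊕1⊕1 = 0
Parity bits p1,p2,p4 = 100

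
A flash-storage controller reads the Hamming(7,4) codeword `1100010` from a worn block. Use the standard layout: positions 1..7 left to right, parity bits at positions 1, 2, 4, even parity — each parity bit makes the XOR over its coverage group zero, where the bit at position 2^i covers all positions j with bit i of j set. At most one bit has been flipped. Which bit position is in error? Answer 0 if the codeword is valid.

s1: b1⊕b3⊕b5⊕b7 = 1⊕0⊕0⊕0 = 1
s2: b2⊕b3⊕b6⊕b7 = 1⊕0⊕1⊕0 = 0
s4: b4⊕b5⊕b6⊕b7 = 0⊕0⊕1⊕0 = 1
Syndrome (s4...s1) = 101 → position 5.

5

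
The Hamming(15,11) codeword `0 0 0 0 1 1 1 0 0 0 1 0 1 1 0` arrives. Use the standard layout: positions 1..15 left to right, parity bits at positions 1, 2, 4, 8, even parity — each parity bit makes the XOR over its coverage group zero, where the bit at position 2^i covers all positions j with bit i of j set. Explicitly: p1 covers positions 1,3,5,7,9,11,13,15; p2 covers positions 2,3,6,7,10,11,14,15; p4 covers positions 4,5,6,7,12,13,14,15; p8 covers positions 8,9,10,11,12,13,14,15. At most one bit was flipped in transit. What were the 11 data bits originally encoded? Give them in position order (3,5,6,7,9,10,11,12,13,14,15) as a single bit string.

01110011110

s1: b1⊕b3⊕b5⊕b7⊕b9⊕b11⊕b13⊕b15 = 0⊕0⊕1⊕1⊕0⊕1⊕1⊕0 = 0
s2: b2⊕b3⊕b6⊕b7⊕b10⊕b11⊕b14⊕b15 = 0⊕0⊕1⊕1⊕0⊕1⊕1⊕0 = 0
s4: b4⊕b5⊕b6⊕b7⊕b12⊕b13⊕b14⊕b15 = 0⊕1⊕1⊕1⊕0⊕1⊕1⊕0 = 1
s8: b8⊕b9⊕b10⊕b11⊕b12⊕b13⊕b14⊕b15 = 0⊕0⊕0⊕1⊕0⊕1⊕1⊕0 = 1
Syndrome (s8...s1) = 1100 → position 12.
Flip bit 12: corrected codeword = 000011100011110
Data bits at positions 3,5,6,7,9,10,11,12,13,14,15: 01110011110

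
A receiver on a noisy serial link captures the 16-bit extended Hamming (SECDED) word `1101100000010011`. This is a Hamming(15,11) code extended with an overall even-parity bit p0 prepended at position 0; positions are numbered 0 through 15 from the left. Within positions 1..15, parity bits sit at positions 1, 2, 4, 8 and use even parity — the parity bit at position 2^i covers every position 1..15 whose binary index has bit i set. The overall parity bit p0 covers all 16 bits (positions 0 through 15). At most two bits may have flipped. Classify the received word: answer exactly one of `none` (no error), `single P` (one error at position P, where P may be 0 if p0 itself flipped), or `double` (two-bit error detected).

s1: b1⊕b3⊕b5⊕b7⊕b9⊕b11⊕b13⊕b15 = 1⊕1⊕0⊕0⊕0⊕1⊕0⊕1 = 0
s2: b2⊕b3⊕b6⊕b7⊕b10⊕b11⊕b14⊕b15 = 0⊕1⊕0⊕0⊕0⊕1⊕1⊕1 = 0
s4: b4⊕b5⊕b6⊕b7⊕b12⊕b13⊕b14⊕b15 = 1⊕0⊕0⊕0⊕0⊕0⊕1⊕1 = 1
s8: b8⊕b9⊕b10⊕b11⊕b12⊕b13⊕b14⊕b15 = 0⊕0⊕0⊕1⊕0⊕0⊕1⊕1 = 1
Syndrome (s8...s1) = 1100 → position 12.
Overall parity (XOR of all 16 bits, including p0): 1⊕1⊕0⊕1⊕1⊕0⊕0⊕0⊕0⊕0⊕0⊕1⊕0⊕0⊕1⊕1 = 1
Overall=1, syndrome position=12 → single-bit error at position 12.

single 12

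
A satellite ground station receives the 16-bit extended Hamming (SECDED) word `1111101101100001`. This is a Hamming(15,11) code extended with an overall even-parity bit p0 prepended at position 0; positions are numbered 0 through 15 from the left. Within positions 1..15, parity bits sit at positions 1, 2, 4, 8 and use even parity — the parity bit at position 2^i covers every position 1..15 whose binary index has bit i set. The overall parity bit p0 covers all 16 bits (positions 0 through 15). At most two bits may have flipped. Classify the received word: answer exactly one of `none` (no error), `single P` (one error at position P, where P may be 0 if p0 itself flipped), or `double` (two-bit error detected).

double

s1: b1⊕b3⊕b5⊕b7⊕b9⊕b11⊕b13⊕b15 = 1⊕1⊕0⊕1⊕1⊕0⊕0⊕1 = 1
s2: b2⊕b3⊕b6⊕b7⊕b10⊕b11⊕b14⊕b15 = 1⊕1⊕1⊕1⊕1⊕0⊕0⊕1 = 0
s4: b4⊕b5⊕b6⊕b7⊕b12⊕b13⊕b14⊕b15 = 1⊕0⊕1⊕1⊕0⊕0⊕0⊕1 = 0
s8: b8⊕b9⊕b10⊕b11⊕b12⊕b13⊕b14⊕b15 = 0⊕1⊕1⊕0⊕0⊕0⊕0⊕1 = 1
Syndrome (s8...s1) = 1001 → position 9.
Overall parity (XOR of all 16 bits, including p0): 1⊕1⊕1⊕1⊕1⊕0⊕1⊕1⊕0⊕1⊕1⊕0⊕0⊕0⊕0⊕1 = 0
Overall=0, syndrome position=9 → double-bit error detected (uncorrectable).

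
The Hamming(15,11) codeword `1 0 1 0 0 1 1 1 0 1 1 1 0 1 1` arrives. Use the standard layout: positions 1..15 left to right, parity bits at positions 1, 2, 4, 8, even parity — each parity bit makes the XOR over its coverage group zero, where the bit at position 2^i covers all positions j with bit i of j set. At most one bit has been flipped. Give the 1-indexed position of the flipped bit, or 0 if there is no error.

7

s1: b1⊕b3⊕b5⊕b7⊕b9⊕b11⊕b13⊕b15 = 1⊕1⊕0⊕1⊕0⊕1⊕0⊕1 = 1
s2: b2⊕b3⊕b6⊕b7⊕b10⊕b11⊕b14⊕b15 = 0⊕1⊕1⊕1⊕1⊕1⊕1⊕1 = 1
s4: b4⊕b5⊕b6⊕b7⊕b12⊕b13⊕b14⊕b15 = 0⊕0⊕1⊕1⊕1⊕0⊕1⊕1 = 1
s8: b8⊕b9⊕b10⊕b11⊕b12⊕b13⊕b14⊕b15 = 1⊕0⊕1⊕1⊕1⊕0⊕1⊕1 = 0
Syndrome (s8...s1) = 0111 → position 7.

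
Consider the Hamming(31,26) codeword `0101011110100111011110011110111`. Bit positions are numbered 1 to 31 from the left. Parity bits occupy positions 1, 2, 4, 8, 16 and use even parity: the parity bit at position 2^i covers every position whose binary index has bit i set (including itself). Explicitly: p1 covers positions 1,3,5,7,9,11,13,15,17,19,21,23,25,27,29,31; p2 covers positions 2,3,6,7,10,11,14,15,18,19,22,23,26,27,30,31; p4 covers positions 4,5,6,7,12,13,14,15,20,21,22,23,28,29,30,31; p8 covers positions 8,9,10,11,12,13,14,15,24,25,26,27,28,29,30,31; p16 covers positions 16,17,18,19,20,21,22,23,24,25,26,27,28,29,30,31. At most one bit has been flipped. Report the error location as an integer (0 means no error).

s1: b1⊕b3⊕b5⊕b7⊕b9⊕b11⊕b13⊕b15⊕b17⊕b19⊕b21⊕b23⊕b25⊕b27⊕b29⊕b31 = 0⊕0⊕0⊕1⊕1⊕1⊕0⊕1⊕0⊕1⊕1⊕0⊕1⊕1⊕1⊕1 = 0
s2: b2⊕b3⊕b6⊕b7⊕b10⊕b11⊕b14⊕b15⊕b18⊕b19⊕b22⊕b23⊕b26⊕b27⊕b30⊕b31 = 1⊕0⊕1⊕1⊕0⊕1⊕1⊕1⊕1⊕1⊕0⊕0⊕1⊕1⊕1⊕1 = 0
s4: b4⊕b5⊕b6⊕b7⊕b12⊕b13⊕b14⊕b15⊕b20⊕b21⊕b22⊕b23⊕b28⊕b29⊕b30⊕b31 = 1⊕0⊕1⊕1⊕0⊕0⊕1⊕1⊕1⊕1⊕0⊕0⊕0⊕1⊕1⊕1 = 0
s8: b8⊕b9⊕b10⊕b11⊕b12⊕b13⊕b14⊕b15⊕b24⊕b25⊕b26⊕b27⊕b28⊕b29⊕b30⊕b31 = 1⊕1⊕0⊕1⊕0⊕0⊕1⊕1⊕1⊕1⊕1⊕1⊕0⊕1⊕1⊕1 = 0
s16: b16⊕b17⊕b18⊕b19⊕b20⊕b21⊕b22⊕b23⊕b24⊕b25⊕b26⊕b27⊕b28⊕b29⊕b30⊕b31 = 1⊕0⊕1⊕1⊕1⊕1⊕0⊕0⊕1⊕1⊕1⊕1⊕0⊕1⊕1⊕1 = 0
Syndrome (s16...s1) = 00000 → position 0 (no error).

0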